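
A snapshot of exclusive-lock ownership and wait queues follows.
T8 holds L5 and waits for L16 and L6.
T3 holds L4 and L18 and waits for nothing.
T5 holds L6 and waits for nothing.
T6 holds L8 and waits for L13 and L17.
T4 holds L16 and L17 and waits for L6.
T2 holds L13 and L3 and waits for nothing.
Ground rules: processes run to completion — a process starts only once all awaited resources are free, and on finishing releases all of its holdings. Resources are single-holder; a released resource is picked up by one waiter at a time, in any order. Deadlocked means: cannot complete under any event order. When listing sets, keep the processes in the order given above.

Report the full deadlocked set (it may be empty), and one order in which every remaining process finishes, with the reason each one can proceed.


Nothing here is deadlocked.
Key observation: every chain of waits terminates; starting from the processes that wait on nothing, all the rest unlock in turn.
The rest can finish in the order T5, T4, T2, T8, T3, T6.
Step-by-step check:
  T5 waits on nothing -> runs at once and releases L6
  run T4 (all its waits — L6 — are resolved); releases L16 and L17
  T2 waits on nothing -> runs at once and releases L13 and L3
  run T8 (all its waits — L16 and L6 — are resolved); releases L5
  T3 waits on nothing -> runs at once and releases L4 and L18
  run T6 (all its waits — L13 and L17 — are resolved); releases L8


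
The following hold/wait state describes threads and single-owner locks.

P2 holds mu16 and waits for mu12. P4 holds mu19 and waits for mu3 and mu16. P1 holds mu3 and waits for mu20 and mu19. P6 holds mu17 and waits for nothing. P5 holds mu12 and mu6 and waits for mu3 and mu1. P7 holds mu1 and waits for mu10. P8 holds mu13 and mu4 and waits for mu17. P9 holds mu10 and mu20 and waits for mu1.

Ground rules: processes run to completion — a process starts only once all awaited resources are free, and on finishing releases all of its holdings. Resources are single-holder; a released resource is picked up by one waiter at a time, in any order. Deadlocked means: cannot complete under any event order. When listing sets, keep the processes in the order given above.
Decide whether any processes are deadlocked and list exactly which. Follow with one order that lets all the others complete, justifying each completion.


Deadlocked: P2, P4, P1, P5, P7 and P9.
Key observation: the knot is the closed ring of waits P2 -> P5 -> P1 -> P4 -> P2; P7 and P9 are caught in further circular waits.
One completion order for the rest: P6, P8.
Verifying each step:
  P6 waits on nothing -> runs at once and releases mu17
  P8 waits on mu17 — all released -> runs and releases mu13 and mu4


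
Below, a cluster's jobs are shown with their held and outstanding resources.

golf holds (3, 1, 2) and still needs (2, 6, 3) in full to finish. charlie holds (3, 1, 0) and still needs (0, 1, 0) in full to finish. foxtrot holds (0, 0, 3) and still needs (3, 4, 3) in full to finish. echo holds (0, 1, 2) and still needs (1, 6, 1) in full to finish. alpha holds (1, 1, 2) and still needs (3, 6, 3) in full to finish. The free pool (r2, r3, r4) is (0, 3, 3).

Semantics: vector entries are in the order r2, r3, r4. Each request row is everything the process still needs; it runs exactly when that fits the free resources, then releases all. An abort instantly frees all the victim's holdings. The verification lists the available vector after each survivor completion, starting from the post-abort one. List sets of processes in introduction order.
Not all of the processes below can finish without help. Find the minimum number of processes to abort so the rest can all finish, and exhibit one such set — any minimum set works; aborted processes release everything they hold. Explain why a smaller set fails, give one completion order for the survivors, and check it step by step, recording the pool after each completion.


Minimum abort set: golf and echo.
Key observation: before aborting golf and echo, alpha was permanently blocked — no order could ever run it; afterwards it completes at step 3.
Why nothing smaller works — every single abort fails: golf alone leaves echo blocked (short on r3); charlie alone leaves golf blocked (short on r3); foxtrot alone leaves golf blocked (short on r3); echo alone leaves golf blocked (short on r3); alpha alone leaves golf blocked (short on r3).
The survivors complete as foxtrot, charlie, alpha. Walking it through (starting from the post-abort pool):
  pool = (3, 5, 7)
  run foxtrot (needs (3, 4, 3), free (3, 5, 7)); after release of (0, 0, 3) the pool is (3, 5, 10)
  run charlie (needs (0, 1, 0), free (3, 5, 10)); after release of (3, 1, 0) the pool is (6, 6, 10)
  run alpha (needs (3, 6, 3), free (6, 6, 10)); after release of (1, 1, 2) the pool is (7, 7, 12)


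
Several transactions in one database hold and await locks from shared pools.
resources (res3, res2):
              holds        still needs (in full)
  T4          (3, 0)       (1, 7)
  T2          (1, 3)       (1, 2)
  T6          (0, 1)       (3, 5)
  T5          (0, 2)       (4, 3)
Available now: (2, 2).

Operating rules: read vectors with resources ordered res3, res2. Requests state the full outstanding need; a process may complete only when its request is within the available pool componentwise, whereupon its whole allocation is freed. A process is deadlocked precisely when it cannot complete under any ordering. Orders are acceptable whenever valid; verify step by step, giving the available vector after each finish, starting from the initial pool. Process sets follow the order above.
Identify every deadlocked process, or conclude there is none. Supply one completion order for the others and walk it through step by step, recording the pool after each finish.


The deadlocked set is T4 and T5.
Key observation: after T2, T6 the pool peaks at (3, 6), and each blocked process is short somewhere: T4 on res2; T5 on res3.
One completion order for the rest: T2, T6. Walking it through:
  pool = (2, 2)
  run T2 (needs (1, 2), free (2, 2)); after release of (1, 3) the pool is (3, 5)
  run T6 (needs (3, 5), free (3, 5)); after release of (0, 1) the pool is (3, 6)
None of the blocked processes ever fits:
  T4 cannot run: need (1, 7) vs free (3, 6) (insufficient res2)
  T5 cannot run: need (4, 3) vs free (3, 6) (insufficient res3)


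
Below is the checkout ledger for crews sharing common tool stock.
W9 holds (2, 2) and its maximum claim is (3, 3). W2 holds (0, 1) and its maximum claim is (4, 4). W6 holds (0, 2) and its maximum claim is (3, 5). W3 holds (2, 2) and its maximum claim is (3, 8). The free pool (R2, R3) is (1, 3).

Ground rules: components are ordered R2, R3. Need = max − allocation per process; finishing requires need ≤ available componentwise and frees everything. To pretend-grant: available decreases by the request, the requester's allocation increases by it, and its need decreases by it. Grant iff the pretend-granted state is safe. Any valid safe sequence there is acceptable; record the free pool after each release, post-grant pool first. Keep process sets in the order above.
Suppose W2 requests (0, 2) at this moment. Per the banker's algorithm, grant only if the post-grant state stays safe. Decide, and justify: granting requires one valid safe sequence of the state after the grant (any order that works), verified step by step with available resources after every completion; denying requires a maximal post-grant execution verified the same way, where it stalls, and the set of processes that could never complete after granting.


DENY. Granting would leave the state unsafe.
Key observation: after W9, W6 the pool peaks at (3, 5), and each blocked process is short somewhere: W2 on R2; W3 on R3.
On the post-grant state, W9, W6 is a maximal run — nothing extends it. Step-by-step check:
  pool = (1, 1)
  W9: need (1, 1) fits (1, 1); releases (2, 2), pool now (3, 3)
  W6: need (3, 3) fits (3, 3); releases (0, 2), pool now (3, 5)
  W2 still needs (4, 1) but only (3, 5) is free — short on R2
  W3 still needs (1, 6) but only (3, 5) is free — short on R3
Processes that could never finish after the grant: W2 and W3.


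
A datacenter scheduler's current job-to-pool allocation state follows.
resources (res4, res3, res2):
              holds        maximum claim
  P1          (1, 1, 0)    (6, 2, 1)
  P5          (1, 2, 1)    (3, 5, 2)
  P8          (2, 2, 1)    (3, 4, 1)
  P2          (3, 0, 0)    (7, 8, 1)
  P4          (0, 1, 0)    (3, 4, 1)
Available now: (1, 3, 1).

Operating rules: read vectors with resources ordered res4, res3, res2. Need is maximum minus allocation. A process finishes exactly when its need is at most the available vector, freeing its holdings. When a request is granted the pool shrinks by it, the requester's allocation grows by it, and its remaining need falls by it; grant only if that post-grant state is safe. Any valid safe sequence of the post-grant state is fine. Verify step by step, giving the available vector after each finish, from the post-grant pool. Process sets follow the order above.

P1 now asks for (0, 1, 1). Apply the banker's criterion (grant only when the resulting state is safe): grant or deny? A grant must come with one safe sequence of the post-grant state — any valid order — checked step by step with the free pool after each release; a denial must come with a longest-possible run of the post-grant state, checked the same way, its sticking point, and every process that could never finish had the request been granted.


DENY. Granting would leave the state unsafe.
Key observation: after P8, P5, P4 the pool peaks at (4, 7, 2), and each blocked process is short somewhere: P1 on res4; P2 on res3.
After a pretend grant, a maximal execution: P8, P5, P4 — then nothing else fits. Step-by-step check:
  pool = (1, 2, 0)
  P8 needs (1, 2, 0) <= (1, 2, 0) -> finishes; pool += (2, 2, 1) = (3, 4, 1)
  P5 needs (2, 3, 1) <= (3, 4, 1) -> finishes; pool += (1, 2, 1) = (4, 6, 2)
  P4 needs (3, 3, 1) <= (4, 6, 2) -> finishes; pool += (0, 1, 0) = (4, 7, 2)
  P1 still needs (5, 0, 0) but only (4, 7, 2) is free — short on res4
  P2 still needs (4, 8, 1) but only (4, 7, 2) is free — short on res3
Post-grant, the permanently blocked set is P1 and P2.


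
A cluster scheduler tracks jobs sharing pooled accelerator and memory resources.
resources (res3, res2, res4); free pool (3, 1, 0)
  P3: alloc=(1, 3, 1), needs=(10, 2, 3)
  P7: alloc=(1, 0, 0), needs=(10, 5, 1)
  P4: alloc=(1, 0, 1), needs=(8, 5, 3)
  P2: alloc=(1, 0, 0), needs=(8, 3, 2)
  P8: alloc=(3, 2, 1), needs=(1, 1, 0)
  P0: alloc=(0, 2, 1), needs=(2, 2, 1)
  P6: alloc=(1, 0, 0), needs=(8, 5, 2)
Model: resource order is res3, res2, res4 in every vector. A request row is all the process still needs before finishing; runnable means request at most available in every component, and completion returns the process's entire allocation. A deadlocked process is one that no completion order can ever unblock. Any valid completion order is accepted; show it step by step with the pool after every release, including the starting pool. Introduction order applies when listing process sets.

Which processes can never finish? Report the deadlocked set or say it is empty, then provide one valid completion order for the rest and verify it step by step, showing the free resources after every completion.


Deadlocked set: P3, P7, P4, P2 and P6.
Key observation: even finishing P8, P0 leaves just (6, 5, 2) free — too little res3 for any of the remaining processes.
The rest can finish in the order P8, P0. Check, step by step:
  pool = (3, 1, 0)
  run P8 (needs (1, 1, 0), free (3, 1, 0)); after release of (3, 2, 1) the pool is (6, 3, 1)
  run P0 (needs (2, 2, 1), free (6, 3, 1)); after release of (0, 2, 1) the pool is (6, 5, 2)
None of the blocked processes ever fits:
  P3 still needs (10, 2, 3) but only (6, 5, 2) is free — short on res3 and res4
  P7 still needs (10, 5, 1) but only (6, 5, 2) is free — short on res3
  P4 still needs (8, 5, 3) but only (6, 5, 2) is free — short on res3 and res4
  P2 still needs (8, 3, 2) but only (6, 5, 2) is free — short on res3
  P6 still needs (8, 5, 2) but only (6, 5, 2) is free — short on res3


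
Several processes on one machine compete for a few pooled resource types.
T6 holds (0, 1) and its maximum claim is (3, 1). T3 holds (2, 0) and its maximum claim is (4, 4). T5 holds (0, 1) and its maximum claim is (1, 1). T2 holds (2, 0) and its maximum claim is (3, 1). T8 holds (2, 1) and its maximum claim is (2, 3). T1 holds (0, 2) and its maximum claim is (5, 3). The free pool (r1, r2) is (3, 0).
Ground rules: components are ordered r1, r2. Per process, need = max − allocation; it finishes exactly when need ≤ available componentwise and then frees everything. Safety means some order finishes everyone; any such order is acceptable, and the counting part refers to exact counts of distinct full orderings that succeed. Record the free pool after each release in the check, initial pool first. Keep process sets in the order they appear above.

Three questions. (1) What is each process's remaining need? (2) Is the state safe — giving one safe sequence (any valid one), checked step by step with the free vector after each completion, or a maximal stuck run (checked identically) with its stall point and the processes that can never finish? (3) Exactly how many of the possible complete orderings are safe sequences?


(1) Outstanding need per process (order r1, r2):
  T6: (3, 0)
  T3: (2, 4)
  T5: (1, 0)
  T2: (1, 1)
  T8: (0, 2)
  T1: (5, 1)
(2) SAFE — a valid safe sequence is T5, T2, T1, T6, T3, T8.
Key observation: T2 is the earliest step where a requested resource binds exactly: need (1, 1), pool (3, 1) at its turn.
Verifying each step:
  pool = (3, 0)
  T5 needs (1, 0) <= (3, 0) -> finishes; pool += (0, 1) = (3, 1)
  T2 needs (1, 1) <= (3, 1) -> finishes; pool += (2, 0) = (5, 1)
  T1 needs (5, 1) <= (5, 1) -> finishes; pool += (0, 2) = (5, 3)
  T6 needs (3, 0) <= (5, 3) -> finishes; pool += (0, 1) = (5, 4)
  T3 needs (2, 4) <= (5, 4) -> finishes; pool += (2, 0) = (7, 4)
  T8 needs (0, 2) <= (7, 4) -> finishes; pool += (2, 1) = (9, 5)
(3) Exactly 26 of the possible complete orderings are safe sequences.


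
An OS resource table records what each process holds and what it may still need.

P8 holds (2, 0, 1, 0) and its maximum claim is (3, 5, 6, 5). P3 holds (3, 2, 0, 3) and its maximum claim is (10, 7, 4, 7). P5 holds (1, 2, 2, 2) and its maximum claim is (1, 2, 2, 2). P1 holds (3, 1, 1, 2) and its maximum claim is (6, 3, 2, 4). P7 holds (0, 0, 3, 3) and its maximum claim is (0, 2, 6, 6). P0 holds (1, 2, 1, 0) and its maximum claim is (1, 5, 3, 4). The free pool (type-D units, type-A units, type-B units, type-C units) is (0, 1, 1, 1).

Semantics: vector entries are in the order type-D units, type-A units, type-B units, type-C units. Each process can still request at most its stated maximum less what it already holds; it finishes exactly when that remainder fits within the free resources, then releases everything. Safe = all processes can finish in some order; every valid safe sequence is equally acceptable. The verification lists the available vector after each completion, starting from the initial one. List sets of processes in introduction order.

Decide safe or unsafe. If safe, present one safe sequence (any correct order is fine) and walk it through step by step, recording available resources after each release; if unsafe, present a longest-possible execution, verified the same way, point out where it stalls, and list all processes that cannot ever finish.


SAFE. One safe sequence: P5, P7, P0, P8, P1, P3.
Key observation: the order's first zero-slack moment is P7 ((0, 2, 3, 3) needed, (1, 3, 3, 3) free — a requested resource with nothing to spare).
Check, step by step:
  pool = (0, 1, 1, 1)
  run P5 (needs (0, 0, 0, 0), free (0, 1, 1, 1)); after release of (1, 2, 2, 2) the pool is (1, 3, 3, 3)
  run P7 (needs (0, 2, 3, 3), free (1, 3, 3, 3)); after release of (0, 0, 3, 3) the pool is (1, 3, 6, 6)
  run P0 (needs (0, 3, 2, 4), free (1, 3, 6, 6)); after release of (1, 2, 1, 0) the pool is (2, 5, 7, 6)
  run P8 (needs (1, 5, 5, 5), free (2, 5, 7, 6)); after release of (2, 0, 1, 0) the pool is (4, 5, 8, 6)
  run P1 (needs (3, 2, 1, 2), free (4, 5, 8, 6)); after release of (3, 1, 1, 2) the pool is (7, 6, 9, 8)
  run P3 (needs (7, 5, 4, 4), free (7, 6, 9, 8)); after release of (3, 2, 0, 3) the pool is (10, 8, 9, 11)


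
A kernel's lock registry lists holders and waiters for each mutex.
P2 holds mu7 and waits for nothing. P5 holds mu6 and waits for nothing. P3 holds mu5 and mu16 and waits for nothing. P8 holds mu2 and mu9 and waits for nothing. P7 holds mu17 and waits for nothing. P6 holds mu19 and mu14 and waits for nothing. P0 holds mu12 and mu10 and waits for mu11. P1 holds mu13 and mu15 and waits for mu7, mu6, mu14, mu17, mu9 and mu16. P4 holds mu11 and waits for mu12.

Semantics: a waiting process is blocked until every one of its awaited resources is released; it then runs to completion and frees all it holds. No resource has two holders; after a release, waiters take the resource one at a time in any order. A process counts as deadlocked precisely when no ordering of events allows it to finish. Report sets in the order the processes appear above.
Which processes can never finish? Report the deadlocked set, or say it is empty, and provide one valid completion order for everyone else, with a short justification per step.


The deadlocked set is P0 and P4.
Key observation: the loop P0 -> P4 -> P0 blocks itself forever; no other process is dragged down with it.
One completion order for the rest: P2, P7, P6, P5, P3, P8, P1.
Walking it through:
  P2 waits on nothing -> runs at once and releases mu7
  P7 waits on nothing -> runs at once and releases mu17
  P6 waits on nothing -> runs at once and releases mu19 and mu14
  P5 waits on nothing -> runs at once and releases mu6
  P3 waits on nothing -> runs at once and releases mu5 and mu16
  P8 waits on nothing -> runs at once and releases mu2 and mu9
  run P1 (all its waits — mu7, mu6, mu14, mu17, mu9 and mu16 — are resolved); releases mu13 and mu15


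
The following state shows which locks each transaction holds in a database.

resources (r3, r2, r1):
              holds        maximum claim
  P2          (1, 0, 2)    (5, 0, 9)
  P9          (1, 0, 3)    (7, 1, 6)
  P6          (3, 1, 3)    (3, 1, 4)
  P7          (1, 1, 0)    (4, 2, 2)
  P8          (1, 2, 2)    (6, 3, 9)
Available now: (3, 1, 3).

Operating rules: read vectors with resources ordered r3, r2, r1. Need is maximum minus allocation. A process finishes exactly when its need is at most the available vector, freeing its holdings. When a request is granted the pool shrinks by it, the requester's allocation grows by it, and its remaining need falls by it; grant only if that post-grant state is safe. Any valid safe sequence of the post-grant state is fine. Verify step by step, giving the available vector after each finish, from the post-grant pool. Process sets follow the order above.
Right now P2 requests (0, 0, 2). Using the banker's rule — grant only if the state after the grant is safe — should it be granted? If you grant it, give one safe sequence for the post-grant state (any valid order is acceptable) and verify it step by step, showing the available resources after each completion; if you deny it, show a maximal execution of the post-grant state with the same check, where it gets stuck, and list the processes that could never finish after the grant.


GRANT. The post-grant state is safe; one safe sequence: P6, P9, P8, P7, P2.
Key observation: after the grant the pool drops to (3, 1, 1), which still lets P6 finish first and unwind the rest.
Verifying the post-grant state step by step:
  pool = (3, 1, 1)
  run P6 (needs (0, 0, 1), free (3, 1, 1)); after release of (3, 1, 3) the pool is (6, 2, 4)
  run P9 (needs (6, 1, 3), free (6, 2, 4)); after release of (1, 0, 3) the pool is (7, 2, 7)
  run P8 (needs (5, 1, 7), free (7, 2, 7)); after release of (1, 2, 2) the pool is (8, 4, 9)
  run P7 (needs (3, 1, 2), free (8, 4, 9)); after release of (1, 1, 0) the pool is (9, 5, 9)
  run P2 (needs (4, 0, 5), free (9, 5, 9)); after release of (1, 0, 4) the pool is (10, 5, 13)


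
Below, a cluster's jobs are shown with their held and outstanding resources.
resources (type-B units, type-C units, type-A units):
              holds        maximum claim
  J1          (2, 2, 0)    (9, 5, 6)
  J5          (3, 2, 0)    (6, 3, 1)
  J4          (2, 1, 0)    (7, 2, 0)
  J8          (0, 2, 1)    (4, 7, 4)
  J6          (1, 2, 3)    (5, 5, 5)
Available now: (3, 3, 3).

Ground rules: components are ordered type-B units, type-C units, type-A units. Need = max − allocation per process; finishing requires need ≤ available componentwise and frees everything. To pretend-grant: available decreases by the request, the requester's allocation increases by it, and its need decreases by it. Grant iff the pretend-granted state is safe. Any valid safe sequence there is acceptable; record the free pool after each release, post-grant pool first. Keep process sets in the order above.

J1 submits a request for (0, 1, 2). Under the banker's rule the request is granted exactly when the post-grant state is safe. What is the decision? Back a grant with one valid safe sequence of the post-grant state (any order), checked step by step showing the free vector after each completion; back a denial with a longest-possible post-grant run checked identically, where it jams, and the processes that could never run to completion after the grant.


DENY. Granting would leave the state unsafe.
Key observation: type-A units is the bottleneck — with J5, J4 done the pool holds (8, 5, 1), short of every remaining need.
On the post-grant state, J5, J4 is a maximal run — nothing extends it. Step-by-step check:
  pool = (3, 2, 1)
  J5: need (3, 1, 1) fits (3, 2, 1); releases (3, 2, 0), pool now (6, 4, 1)
  J4: need (5, 1, 0) fits (6, 4, 1); releases (2, 1, 0), pool now (8, 5, 1)
  J1 cannot run: need (7, 2, 4) vs free (8, 5, 1) (insufficient type-A units)
  J8 cannot run: need (4, 5, 3) vs free (8, 5, 1) (insufficient type-A units)
  J6 cannot run: need (4, 3, 2) vs free (8, 5, 1) (insufficient type-A units)
Had the request been granted, J1, J8 and J6 could never finish.


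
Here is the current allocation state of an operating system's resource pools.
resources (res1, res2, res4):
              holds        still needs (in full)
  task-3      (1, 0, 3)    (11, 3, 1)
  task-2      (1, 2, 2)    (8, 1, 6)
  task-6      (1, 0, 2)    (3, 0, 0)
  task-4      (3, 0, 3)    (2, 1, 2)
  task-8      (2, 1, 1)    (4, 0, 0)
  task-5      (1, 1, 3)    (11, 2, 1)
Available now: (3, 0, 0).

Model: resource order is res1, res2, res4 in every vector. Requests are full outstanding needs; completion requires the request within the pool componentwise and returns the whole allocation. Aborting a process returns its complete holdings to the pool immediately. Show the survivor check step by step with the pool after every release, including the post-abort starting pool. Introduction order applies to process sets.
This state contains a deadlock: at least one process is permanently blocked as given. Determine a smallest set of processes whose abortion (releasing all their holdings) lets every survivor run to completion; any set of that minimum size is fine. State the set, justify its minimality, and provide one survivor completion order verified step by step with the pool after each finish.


The answer: abort task-5.
Key observation: no ordering could ever have run task-3 before the abort of task-5; with (1, 1, 3) back in the pool it fits at step 5.
Why nothing smaller works: aborting no one leaves the state deadlocked as given.
One survivor order: task-4, task-8, task-6, task-2, task-3. Walking it through (post-abort pool first):
  pool = (4, 1, 3)
  task-4: need (2, 1, 2) fits (4, 1, 3); releases (3, 0, 3), pool now (7, 1, 6)
  task-8: need (4, 0, 0) fits (7, 1, 6); releases (2, 1, 1), pool now (9, 2, 7)
  task-6: need (3, 0, 0) fits (9, 2, 7); releases (1, 0, 2), pool now (10, 2, 9)
  task-2: need (8, 1, 6) fits (10, 2, 9); releases (1, 2, 2), pool now (11, 4, 11)
  task-3: need (11, 3, 1) fits (11, 4, 11); releases (1, 0, 3), pool now (12, 4, 14)


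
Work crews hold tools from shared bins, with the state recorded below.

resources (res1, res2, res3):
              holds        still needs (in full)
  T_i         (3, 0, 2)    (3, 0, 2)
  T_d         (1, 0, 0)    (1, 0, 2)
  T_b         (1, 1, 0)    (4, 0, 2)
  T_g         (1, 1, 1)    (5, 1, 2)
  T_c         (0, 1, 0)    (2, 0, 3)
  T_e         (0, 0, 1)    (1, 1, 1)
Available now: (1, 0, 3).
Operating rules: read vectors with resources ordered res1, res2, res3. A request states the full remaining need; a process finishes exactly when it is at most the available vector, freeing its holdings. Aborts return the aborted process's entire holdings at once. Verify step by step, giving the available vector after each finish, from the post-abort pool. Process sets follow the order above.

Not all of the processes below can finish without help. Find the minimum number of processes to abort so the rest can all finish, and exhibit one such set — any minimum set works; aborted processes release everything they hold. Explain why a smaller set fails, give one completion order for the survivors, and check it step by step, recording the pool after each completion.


The answer: abort T_g.
Key observation: the deadlocked T_i becomes finishable only because T_g released (1, 1, 1); it completes at step 3 below.
Why nothing smaller works: aborting no one leaves the state deadlocked as given.
One survivor order: T_e, T_d, T_i, T_b, T_c. Check, step by step (post-abort pool first):
  pool = (2, 1, 4)
  T_e: need (1, 1, 1) fits (2, 1, 4); releases (0, 0, 1), pool now (2, 1, 5)
  T_d: need (1, 0, 2) fits (2, 1, 5); releases (1, 0, 0), pool now (3, 1, 5)
  T_i: need (3, 0, 2) fits (3, 1, 5); releases (3, 0, 2), pool now (6, 1, 7)
  T_b: need (4, 0, 2) fits (6, 1, 7); releases (1, 1, 0), pool now (7, 2, 7)
  T_c: need (2, 0, 3) fits (7, 2, 7); releases (0, 1, 0), pool now (7, 3, 7)


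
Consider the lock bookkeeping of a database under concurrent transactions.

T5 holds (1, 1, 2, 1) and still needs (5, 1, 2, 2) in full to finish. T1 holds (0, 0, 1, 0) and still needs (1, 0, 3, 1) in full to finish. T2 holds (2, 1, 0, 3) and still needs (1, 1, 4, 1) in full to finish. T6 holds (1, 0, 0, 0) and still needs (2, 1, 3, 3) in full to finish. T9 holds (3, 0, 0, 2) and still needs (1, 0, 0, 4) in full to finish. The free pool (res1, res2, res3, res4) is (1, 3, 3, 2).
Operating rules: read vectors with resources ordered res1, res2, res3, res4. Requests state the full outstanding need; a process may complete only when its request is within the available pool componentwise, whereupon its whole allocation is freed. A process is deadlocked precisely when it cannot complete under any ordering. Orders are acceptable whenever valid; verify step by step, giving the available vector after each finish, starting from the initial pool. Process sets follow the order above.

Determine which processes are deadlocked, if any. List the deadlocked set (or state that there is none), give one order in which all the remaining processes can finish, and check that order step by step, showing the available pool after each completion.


Nothing here is deadlocked.
Key observation: there is always a runnable process — T1 first — so the state unwinds completely.
A valid finishing order for the others: T1, T2, T9, T6, T5. Walking it through:
  pool = (1, 3, 3, 2)
  T1 needs (1, 0, 3, 1) <= (1, 3, 3, 2) -> finishes; pool += (0, 0, 1, 0) = (1, 3, 4, 2)
  T2 needs (1, 1, 4, 1) <= (1, 3, 4, 2) -> finishes; pool += (2, 1, 0, 3) = (3, 4, 4, 5)
  T9 needs (1, 0, 0, 4) <= (3, 4, 4, 5) -> finishes; pool += (3, 0, 0, 2) = (6, 4, 4, 7)
  T6 needs (2, 1, 3, 3) <= (6, 4, 4, 7) -> finishes; pool += (1, 0, 0, 0) = (7, 4, 4, 7)
  T5 needs (5, 1, 2, 2) <= (7, 4, 4, 7) -> finishes; pool += (1, 1, 2, 1) = (8, 5, 6, 8)


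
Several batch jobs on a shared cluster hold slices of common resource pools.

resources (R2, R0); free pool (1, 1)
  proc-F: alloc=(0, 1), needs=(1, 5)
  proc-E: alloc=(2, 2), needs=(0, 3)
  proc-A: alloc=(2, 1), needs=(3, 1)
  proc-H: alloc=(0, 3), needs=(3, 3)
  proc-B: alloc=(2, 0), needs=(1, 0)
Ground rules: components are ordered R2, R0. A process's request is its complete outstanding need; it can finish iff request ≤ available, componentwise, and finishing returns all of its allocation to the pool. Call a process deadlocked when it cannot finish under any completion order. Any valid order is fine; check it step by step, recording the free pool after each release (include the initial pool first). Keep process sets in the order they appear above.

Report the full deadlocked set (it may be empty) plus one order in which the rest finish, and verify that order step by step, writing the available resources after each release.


The deadlocked set is proc-F, proc-E and proc-H.
Key observation: after proc-B, proc-A complete, (5, 2) is the best the pool ever gets, yet each leftover process wants more R0.
A valid finishing order for the others: proc-B, proc-A. Check, step by step:
  pool = (1, 1)
  proc-B: need (1, 0) fits (1, 1); releases (2, 0), pool now (3, 1)
  proc-A: need (3, 1) fits (3, 1); releases (2, 1), pool now (5, 2)
The stuck group stays short no matter what:
  proc-F still needs (1, 5) but only (5, 2) is free — short on R0
  proc-E still needs (0, 3) but only (5, 2) is free — short on R0
  proc-H still needs (3, 3) but only (5, 2) is free — short on R0


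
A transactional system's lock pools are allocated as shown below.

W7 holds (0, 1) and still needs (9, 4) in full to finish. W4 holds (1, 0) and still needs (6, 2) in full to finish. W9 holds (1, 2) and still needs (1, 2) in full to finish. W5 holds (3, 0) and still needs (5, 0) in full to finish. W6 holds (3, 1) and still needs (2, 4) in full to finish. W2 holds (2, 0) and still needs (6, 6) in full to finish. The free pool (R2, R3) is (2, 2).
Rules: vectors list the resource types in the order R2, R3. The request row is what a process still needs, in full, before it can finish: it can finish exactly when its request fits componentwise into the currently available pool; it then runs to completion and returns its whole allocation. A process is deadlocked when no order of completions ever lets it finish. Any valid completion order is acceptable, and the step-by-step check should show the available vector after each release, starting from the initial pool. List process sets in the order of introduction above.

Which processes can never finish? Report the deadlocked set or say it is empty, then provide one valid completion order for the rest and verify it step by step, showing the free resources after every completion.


Nothing here is deadlocked.
Key observation: W9 fits the free pool immediately, and its release cascades until everyone finishes.
A valid finishing order for the others: W9, W6, W4, W5, W7, W2. Walking it through:
  pool = (2, 2)
  W9: need (1, 2) fits (2, 2); releases (1, 2), pool now (3, 4)
  W6: need (2, 4) fits (3, 4); releases (3, 1), pool now (6, 5)
  W4: need (6, 2) fits (6, 5); releases (1, 0), pool now (7, 5)
  W5: need (5, 0) fits (7, 5); releases (3, 0), pool now (10, 5)
  W7: need (9, 4) fits (10, 5); releases (0, 1), pool now (10, 6)
  W2: need (6, 6) fits (10, 6); releases (2, 0), pool now (12, 6)


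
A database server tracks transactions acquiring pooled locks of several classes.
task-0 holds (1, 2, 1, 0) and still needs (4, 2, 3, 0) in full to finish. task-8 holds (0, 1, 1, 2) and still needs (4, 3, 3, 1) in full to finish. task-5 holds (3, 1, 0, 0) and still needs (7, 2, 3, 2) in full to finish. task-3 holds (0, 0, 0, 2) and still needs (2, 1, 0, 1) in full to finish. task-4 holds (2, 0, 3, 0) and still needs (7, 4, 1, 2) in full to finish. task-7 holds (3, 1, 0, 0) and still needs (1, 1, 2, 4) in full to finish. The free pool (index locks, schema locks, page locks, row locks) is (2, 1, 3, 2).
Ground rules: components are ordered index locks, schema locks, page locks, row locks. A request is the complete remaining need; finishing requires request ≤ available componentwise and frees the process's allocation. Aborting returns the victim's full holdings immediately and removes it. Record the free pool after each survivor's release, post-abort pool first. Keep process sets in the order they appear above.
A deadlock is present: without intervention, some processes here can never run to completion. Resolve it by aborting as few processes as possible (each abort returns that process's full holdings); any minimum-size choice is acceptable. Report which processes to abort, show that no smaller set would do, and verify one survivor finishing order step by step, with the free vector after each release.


Abort task-4.
Key observation: task-5 had no path to completion before; after the abort of task-4 ((2, 0, 3, 0) returned), step 5 is where it fits.
No smaller set exists: with zero aborts the deadlock remains.
One survivor order: task-3, task-7, task-0, task-8, task-5. Step-by-step check (post-abort pool first):
  pool = (4, 1, 6, 2)
  run task-3 (needs (2, 1, 0, 1), free (4, 1, 6, 2)); after release of (0, 0, 0, 2) the pool is (4, 1, 6, 4)
  run task-7 (needs (1, 1, 2, 4), free (4, 1, 6, 4)); after release of (3, 1, 0, 0) the pool is (7, 2, 6, 4)
  run task-0 (needs (4, 2, 3, 0), free (7, 2, 6, 4)); after release of (1, 2, 1, 0) the pool is (8, 4, 7, 4)
  run task-8 (needs (4, 3, 3, 1), free (8, 4, 7, 4)); after release of (0, 1, 1, 2) the pool is (8, 5, 8, 6)
  run task-5 (needs (7, 2, 3, 2), free (8, 5, 8, 6)); after release of (3, 1, 0, 0) the pool is (11, 6, 8, 6)


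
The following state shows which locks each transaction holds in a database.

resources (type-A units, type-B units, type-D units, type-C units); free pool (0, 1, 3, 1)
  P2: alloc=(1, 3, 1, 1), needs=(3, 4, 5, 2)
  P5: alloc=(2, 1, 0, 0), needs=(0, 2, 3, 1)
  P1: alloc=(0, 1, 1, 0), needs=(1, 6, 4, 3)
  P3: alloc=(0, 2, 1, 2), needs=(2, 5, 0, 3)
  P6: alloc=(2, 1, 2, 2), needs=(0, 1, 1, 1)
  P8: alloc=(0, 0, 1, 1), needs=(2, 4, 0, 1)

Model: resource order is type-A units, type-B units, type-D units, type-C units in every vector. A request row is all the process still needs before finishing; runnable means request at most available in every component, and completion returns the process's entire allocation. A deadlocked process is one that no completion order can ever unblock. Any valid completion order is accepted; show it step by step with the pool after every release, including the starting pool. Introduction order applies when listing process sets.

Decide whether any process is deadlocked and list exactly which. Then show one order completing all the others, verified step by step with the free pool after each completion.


The deadlocked set is P2, P1, P3 and P8.
Key observation: once P6, P5 finish, the pool peaks at (4, 3, 5, 3) — and every remaining process still needs more type-B units than that.
A valid finishing order for the others: P6, P5. Walking it through:
  pool = (0, 1, 3, 1)
  P6: need (0, 1, 1, 1) fits (0, 1, 3, 1); releases (2, 1, 2, 2), pool now (2, 2, 5, 3)
  P5: need (0, 2, 3, 1) fits (2, 2, 5, 3); releases (2, 1, 0, 0), pool now (4, 3, 5, 3)
The stuck group stays short no matter what:
  P2 cannot run: need (3, 4, 5, 2) vs free (4, 3, 5, 3) (insufficient type-B units)
  P1 cannot run: need (1, 6, 4, 3) vs free (4, 3, 5, 3) (insufficient type-B units)
  P3 cannot run: need (2, 5, 0, 3) vs free (4, 3, 5, 3) (insufficient type-B units)
  P8 cannot run: need (2, 4, 0, 1) vs free (4, 3, 5, 3) (insufficient type-B units)


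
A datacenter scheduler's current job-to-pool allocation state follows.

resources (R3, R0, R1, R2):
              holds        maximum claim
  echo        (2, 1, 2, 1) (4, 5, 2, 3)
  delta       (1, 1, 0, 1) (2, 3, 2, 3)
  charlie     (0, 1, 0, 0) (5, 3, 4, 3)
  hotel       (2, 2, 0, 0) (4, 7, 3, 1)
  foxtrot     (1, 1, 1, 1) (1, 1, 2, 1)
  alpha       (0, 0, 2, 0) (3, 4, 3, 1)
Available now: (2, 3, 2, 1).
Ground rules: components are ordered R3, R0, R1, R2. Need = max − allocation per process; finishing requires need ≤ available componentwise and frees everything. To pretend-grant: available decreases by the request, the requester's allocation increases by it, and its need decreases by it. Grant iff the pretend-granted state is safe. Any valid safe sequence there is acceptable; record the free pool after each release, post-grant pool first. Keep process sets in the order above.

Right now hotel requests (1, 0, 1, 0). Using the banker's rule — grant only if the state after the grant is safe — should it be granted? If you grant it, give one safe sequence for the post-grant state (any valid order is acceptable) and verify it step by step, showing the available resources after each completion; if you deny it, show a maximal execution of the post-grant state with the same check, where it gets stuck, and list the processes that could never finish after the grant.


GRANT — the state after the grant stays safe, e.g. via foxtrot, echo, alpha, delta, hotel, charlie.
Key observation: post-grant, (1, 3, 1, 1) remains, and an order beginning with foxtrot completes everyone.
Step-by-step check of the post-grant state:
  pool = (1, 3, 1, 1)
  run foxtrot (needs (0, 0, 1, 0), free (1, 3, 1, 1)); after release of (1, 1, 1, 1) the pool is (2, 4, 2, 2)
  run echo (needs (2, 4, 0, 2), free (2, 4, 2, 2)); after release of (2, 1, 2, 1) the pool is (4, 5, 4, 3)
  run alpha (needs (3, 4, 1, 1), free (4, 5, 4, 3)); after release of (0, 0, 2, 0) the pool is (4, 5, 6, 3)
  run delta (needs (1, 2, 2, 2), free (4, 5, 6, 3)); after release of (1, 1, 0, 1) the pool is (5, 6, 6, 4)
  run hotel (needs (1, 5, 2, 1), free (5, 6, 6, 4)); after release of (3, 2, 1, 0) the pool is (8, 8, 7, 4)
  run charlie (needs (5, 2, 4, 3), free (8, 8, 7, 4)); after release of (0, 1, 0, 0) the pool is (8, 9, 7, 4)


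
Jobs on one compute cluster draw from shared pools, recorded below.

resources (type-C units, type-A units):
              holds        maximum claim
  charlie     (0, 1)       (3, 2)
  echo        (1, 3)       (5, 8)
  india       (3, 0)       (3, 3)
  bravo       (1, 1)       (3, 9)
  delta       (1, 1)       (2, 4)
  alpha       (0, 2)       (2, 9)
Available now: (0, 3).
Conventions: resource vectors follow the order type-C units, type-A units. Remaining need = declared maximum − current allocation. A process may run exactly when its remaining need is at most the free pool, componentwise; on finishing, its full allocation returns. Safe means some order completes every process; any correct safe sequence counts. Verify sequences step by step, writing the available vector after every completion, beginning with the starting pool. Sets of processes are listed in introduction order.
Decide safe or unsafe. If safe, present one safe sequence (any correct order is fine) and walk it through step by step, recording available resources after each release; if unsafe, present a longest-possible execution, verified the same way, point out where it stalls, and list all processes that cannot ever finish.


SAFE, for example via the order india, charlie, delta, echo, alpha, bravo.
Key observation: india marks the first exact bind of the order: its need (0, 3) fits the free (0, 3) with zero slack on a requested resource.
Verifying each step:
  pool = (0, 3)
  india needs (0, 3) <= (0, 3) -> finishes; pool += (3, 0) = (3, 3)
  charlie needs (3, 1) <= (3, 3) -> finishes; pool += (0, 1) = (3, 4)
  delta needs (1, 3) <= (3, 4) -> finishes; pool += (1, 1) = (4, 5)
  echo needs (4, 5) <= (4, 5) -> finishes; pool += (1, 3) = (5, 8)
  alpha needs (2, 7) <= (5, 8) -> finishes; pool += (0, 2) = (5, 10)
  bravo needs (2, 8) <= (5, 10) -> finishes; pool += (1, 1) = (6, 11)


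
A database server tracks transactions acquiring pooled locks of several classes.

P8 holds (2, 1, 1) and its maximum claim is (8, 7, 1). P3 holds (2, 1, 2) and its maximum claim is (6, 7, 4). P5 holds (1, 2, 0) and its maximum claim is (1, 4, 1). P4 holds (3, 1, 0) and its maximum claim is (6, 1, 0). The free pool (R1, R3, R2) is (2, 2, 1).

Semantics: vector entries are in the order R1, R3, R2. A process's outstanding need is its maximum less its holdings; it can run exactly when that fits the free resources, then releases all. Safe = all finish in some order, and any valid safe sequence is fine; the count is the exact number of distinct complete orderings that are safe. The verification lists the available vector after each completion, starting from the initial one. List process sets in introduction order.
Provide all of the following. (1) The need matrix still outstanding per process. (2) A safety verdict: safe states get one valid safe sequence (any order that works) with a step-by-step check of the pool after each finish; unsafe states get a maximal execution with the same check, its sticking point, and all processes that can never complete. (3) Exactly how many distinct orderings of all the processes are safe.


(1) Need matrix, components ordered R1, R3, R2:
  P8: (6, 6, 0)
  P3: (4, 6, 2)
  P5: (0, 2, 1)
  P4: (3, 0, 0)
(2) UNSAFE.
Key observation: after P5, P4 complete, (6, 5, 1) is the best the pool ever gets, yet each leftover process wants more R3.
A maximal execution: P5, P4 — then nothing else fits. Walking it through:
  pool = (2, 2, 1)
  P5 needs (0, 2, 1) <= (2, 2, 1) -> finishes; pool += (1, 2, 0) = (3, 4, 1)
  P4 needs (3, 0, 0) <= (3, 4, 1) -> finishes; pool += (3, 1, 0) = (6, 5, 1)
  P8 cannot run: need (6, 6, 0) vs free (6, 5, 1) (insufficient R3)
  P3 cannot run: need (4, 6, 2) vs free (6, 5, 1) (insufficient R3 and R2)
Never able to finish: P8 and P3.
(3) The exact count: 0 of the possible complete orderings are safe sequences.
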